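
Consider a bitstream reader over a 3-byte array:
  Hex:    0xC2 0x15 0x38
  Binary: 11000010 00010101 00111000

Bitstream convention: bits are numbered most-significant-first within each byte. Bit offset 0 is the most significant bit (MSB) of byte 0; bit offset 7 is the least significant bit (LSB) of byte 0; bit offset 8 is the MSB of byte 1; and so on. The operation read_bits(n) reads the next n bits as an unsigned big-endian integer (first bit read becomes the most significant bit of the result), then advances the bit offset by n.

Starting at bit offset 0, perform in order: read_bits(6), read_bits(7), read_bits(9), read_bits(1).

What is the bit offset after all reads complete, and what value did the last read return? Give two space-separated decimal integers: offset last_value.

Answer: 23 0

Derivation:
Read 1: bits[0:6] width=6 -> value=48 (bin 110000); offset now 6 = byte 0 bit 6; 18 bits remain
Read 2: bits[6:13] width=7 -> value=66 (bin 1000010); offset now 13 = byte 1 bit 5; 11 bits remain
Read 3: bits[13:22] width=9 -> value=334 (bin 101001110); offset now 22 = byte 2 bit 6; 2 bits remain
Read 4: bits[22:23] width=1 -> value=0 (bin 0); offset now 23 = byte 2 bit 7; 1 bits remain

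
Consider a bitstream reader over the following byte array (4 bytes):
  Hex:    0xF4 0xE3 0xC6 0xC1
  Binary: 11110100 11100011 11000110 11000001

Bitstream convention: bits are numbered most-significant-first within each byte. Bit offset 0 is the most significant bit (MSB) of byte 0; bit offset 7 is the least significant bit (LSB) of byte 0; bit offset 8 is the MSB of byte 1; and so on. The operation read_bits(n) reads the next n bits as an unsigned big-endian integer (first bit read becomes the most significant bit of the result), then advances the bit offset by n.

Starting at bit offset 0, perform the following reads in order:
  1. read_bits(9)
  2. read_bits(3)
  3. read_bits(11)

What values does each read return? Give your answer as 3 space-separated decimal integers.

Answer: 489 6 483

Derivation:
Read 1: bits[0:9] width=9 -> value=489 (bin 111101001); offset now 9 = byte 1 bit 1; 23 bits remain
Read 2: bits[9:12] width=3 -> value=6 (bin 110); offset now 12 = byte 1 bit 4; 20 bits remain
Read 3: bits[12:23] width=11 -> value=483 (bin 00111100011); offset now 23 = byte 2 bit 7; 9 bits remain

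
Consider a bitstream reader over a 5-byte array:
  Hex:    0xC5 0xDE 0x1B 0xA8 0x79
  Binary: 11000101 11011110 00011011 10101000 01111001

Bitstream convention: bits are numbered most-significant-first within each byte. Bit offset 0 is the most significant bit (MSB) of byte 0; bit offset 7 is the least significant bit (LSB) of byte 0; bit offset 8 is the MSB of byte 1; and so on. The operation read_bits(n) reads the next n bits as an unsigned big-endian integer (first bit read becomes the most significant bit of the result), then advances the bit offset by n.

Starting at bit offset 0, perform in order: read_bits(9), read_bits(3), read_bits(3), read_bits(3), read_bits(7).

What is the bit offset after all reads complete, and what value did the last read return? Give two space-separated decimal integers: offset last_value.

Answer: 25 55

Derivation:
Read 1: bits[0:9] width=9 -> value=395 (bin 110001011); offset now 9 = byte 1 bit 1; 31 bits remain
Read 2: bits[9:12] width=3 -> value=5 (bin 101); offset now 12 = byte 1 bit 4; 28 bits remain
Read 3: bits[12:15] width=3 -> value=7 (bin 111); offset now 15 = byte 1 bit 7; 25 bits remain
Read 4: bits[15:18] width=3 -> value=0 (bin 000); offset now 18 = byte 2 bit 2; 22 bits remain
Read 5: bits[18:25] width=7 -> value=55 (bin 0110111); offset now 25 = byte 3 bit 1; 15 bits remain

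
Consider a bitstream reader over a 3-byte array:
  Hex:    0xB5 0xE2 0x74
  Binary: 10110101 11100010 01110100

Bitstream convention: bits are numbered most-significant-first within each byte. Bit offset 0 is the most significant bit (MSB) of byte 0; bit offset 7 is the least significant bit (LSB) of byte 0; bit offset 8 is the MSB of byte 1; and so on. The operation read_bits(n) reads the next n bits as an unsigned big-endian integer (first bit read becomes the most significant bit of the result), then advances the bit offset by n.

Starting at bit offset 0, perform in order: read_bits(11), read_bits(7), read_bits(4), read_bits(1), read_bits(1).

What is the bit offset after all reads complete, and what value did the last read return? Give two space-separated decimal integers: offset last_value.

Read 1: bits[0:11] width=11 -> value=1455 (bin 10110101111); offset now 11 = byte 1 bit 3; 13 bits remain
Read 2: bits[11:18] width=7 -> value=9 (bin 0001001); offset now 18 = byte 2 bit 2; 6 bits remain
Read 3: bits[18:22] width=4 -> value=13 (bin 1101); offset now 22 = byte 2 bit 6; 2 bits remain
Read 4: bits[22:23] width=1 -> value=0 (bin 0); offset now 23 = byte 2 bit 7; 1 bits remain
Read 5: bits[23:24] width=1 -> value=0 (bin 0); offset now 24 = byte 3 bit 0; 0 bits remain

Answer: 24 0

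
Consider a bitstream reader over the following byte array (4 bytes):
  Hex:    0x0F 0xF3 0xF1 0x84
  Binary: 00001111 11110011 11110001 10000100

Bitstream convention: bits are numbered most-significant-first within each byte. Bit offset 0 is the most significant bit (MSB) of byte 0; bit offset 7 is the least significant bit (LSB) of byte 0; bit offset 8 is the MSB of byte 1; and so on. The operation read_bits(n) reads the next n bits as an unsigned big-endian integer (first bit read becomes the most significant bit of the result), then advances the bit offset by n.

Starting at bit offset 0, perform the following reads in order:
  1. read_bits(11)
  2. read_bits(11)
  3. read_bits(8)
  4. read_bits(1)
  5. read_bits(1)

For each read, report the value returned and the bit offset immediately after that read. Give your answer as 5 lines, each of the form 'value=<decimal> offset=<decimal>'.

Read 1: bits[0:11] width=11 -> value=127 (bin 00001111111); offset now 11 = byte 1 bit 3; 21 bits remain
Read 2: bits[11:22] width=11 -> value=1276 (bin 10011111100); offset now 22 = byte 2 bit 6; 10 bits remain
Read 3: bits[22:30] width=8 -> value=97 (bin 01100001); offset now 30 = byte 3 bit 6; 2 bits remain
Read 4: bits[30:31] width=1 -> value=0 (bin 0); offset now 31 = byte 3 bit 7; 1 bits remain
Read 5: bits[31:32] width=1 -> value=0 (bin 0); offset now 32 = byte 4 bit 0; 0 bits remain

Answer: value=127 offset=11
value=1276 offset=22
value=97 offset=30
value=0 offset=31
value=0 offset=32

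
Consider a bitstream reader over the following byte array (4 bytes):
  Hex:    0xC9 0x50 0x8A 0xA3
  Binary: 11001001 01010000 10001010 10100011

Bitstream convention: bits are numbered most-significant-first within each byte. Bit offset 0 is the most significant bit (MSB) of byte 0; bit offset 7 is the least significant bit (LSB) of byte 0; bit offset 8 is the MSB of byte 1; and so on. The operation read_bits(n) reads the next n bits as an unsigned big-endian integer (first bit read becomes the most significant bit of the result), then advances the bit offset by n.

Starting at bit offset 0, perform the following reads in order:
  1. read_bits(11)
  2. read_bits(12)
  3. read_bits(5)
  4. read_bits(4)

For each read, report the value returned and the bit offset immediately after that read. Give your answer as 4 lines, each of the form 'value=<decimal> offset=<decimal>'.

Answer: value=1610 offset=11
value=2117 offset=23
value=10 offset=28
value=3 offset=32

Derivation:
Read 1: bits[0:11] width=11 -> value=1610 (bin 11001001010); offset now 11 = byte 1 bit 3; 21 bits remain
Read 2: bits[11:23] width=12 -> value=2117 (bin 100001000101); offset now 23 = byte 2 bit 7; 9 bits remain
Read 3: bits[23:28] width=5 -> value=10 (bin 01010); offset now 28 = byte 3 bit 4; 4 bits remain
Read 4: bits[28:32] width=4 -> value=3 (bin 0011); offset now 32 = byte 4 bit 0; 0 bits remain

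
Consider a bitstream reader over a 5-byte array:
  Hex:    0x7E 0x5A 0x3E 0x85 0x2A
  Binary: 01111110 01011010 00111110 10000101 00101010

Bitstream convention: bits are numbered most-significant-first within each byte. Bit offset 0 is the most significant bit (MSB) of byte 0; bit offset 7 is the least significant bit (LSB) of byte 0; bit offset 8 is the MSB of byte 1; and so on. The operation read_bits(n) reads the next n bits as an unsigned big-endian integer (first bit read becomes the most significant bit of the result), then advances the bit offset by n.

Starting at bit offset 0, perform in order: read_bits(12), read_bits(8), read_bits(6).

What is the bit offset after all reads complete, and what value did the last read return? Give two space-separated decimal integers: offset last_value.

Answer: 26 58

Derivation:
Read 1: bits[0:12] width=12 -> value=2021 (bin 011111100101); offset now 12 = byte 1 bit 4; 28 bits remain
Read 2: bits[12:20] width=8 -> value=163 (bin 10100011); offset now 20 = byte 2 bit 4; 20 bits remain
Read 3: bits[20:26] width=6 -> value=58 (bin 111010); offset now 26 = byte 3 bit 2; 14 bits remain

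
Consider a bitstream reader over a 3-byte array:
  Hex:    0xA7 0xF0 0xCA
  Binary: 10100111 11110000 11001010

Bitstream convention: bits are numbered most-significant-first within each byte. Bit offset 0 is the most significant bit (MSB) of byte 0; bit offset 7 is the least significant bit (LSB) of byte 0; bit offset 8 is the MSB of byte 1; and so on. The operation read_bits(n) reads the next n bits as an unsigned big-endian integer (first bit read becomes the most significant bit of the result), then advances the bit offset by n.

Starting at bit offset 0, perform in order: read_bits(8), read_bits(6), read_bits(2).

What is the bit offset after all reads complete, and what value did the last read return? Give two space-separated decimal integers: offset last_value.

Answer: 16 0

Derivation:
Read 1: bits[0:8] width=8 -> value=167 (bin 10100111); offset now 8 = byte 1 bit 0; 16 bits remain
Read 2: bits[8:14] width=6 -> value=60 (bin 111100); offset now 14 = byte 1 bit 6; 10 bits remain
Read 3: bits[14:16] width=2 -> value=0 (bin 00); offset now 16 = byte 2 bit 0; 8 bits remain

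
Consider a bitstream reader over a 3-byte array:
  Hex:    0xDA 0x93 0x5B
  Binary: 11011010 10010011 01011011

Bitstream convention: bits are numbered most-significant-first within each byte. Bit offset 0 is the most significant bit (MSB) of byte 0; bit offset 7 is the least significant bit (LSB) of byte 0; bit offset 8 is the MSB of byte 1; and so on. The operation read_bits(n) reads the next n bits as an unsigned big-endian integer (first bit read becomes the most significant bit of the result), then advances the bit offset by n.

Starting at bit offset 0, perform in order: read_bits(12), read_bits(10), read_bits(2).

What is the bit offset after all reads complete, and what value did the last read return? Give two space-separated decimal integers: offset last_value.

Answer: 24 3

Derivation:
Read 1: bits[0:12] width=12 -> value=3497 (bin 110110101001); offset now 12 = byte 1 bit 4; 12 bits remain
Read 2: bits[12:22] width=10 -> value=214 (bin 0011010110); offset now 22 = byte 2 bit 6; 2 bits remain
Read 3: bits[22:24] width=2 -> value=3 (bin 11); offset now 24 = byte 3 bit 0; 0 bits remain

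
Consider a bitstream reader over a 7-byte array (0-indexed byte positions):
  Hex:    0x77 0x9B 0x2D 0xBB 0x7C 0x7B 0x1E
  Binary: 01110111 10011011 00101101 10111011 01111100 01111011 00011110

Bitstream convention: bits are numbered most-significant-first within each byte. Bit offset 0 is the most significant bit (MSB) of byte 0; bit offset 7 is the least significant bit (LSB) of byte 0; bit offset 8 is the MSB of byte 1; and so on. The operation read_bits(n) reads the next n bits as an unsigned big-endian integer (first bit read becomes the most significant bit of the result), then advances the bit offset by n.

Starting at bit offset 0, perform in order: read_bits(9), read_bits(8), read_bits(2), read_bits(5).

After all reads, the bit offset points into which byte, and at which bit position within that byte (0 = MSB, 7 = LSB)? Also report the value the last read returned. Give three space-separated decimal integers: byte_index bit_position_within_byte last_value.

Answer: 3 0 13

Derivation:
Read 1: bits[0:9] width=9 -> value=239 (bin 011101111); offset now 9 = byte 1 bit 1; 47 bits remain
Read 2: bits[9:17] width=8 -> value=54 (bin 00110110); offset now 17 = byte 2 bit 1; 39 bits remain
Read 3: bits[17:19] width=2 -> value=1 (bin 01); offset now 19 = byte 2 bit 3; 37 bits remain
Read 4: bits[19:24] width=5 -> value=13 (bin 01101); offset now 24 = byte 3 bit 0; 32 bits remain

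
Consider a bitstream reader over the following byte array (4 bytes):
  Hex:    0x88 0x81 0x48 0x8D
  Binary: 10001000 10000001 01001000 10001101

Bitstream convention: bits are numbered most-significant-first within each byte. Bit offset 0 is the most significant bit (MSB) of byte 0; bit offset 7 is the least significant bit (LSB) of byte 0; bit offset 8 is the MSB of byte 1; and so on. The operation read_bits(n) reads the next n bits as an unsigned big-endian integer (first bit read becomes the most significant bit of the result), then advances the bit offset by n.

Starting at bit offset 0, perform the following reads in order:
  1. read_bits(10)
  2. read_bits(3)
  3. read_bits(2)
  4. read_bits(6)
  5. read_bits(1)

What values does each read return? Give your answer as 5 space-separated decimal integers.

Read 1: bits[0:10] width=10 -> value=546 (bin 1000100010); offset now 10 = byte 1 bit 2; 22 bits remain
Read 2: bits[10:13] width=3 -> value=0 (bin 000); offset now 13 = byte 1 bit 5; 19 bits remain
Read 3: bits[13:15] width=2 -> value=0 (bin 00); offset now 15 = byte 1 bit 7; 17 bits remain
Read 4: bits[15:21] width=6 -> value=41 (bin 101001); offset now 21 = byte 2 bit 5; 11 bits remain
Read 5: bits[21:22] width=1 -> value=0 (bin 0); offset now 22 = byte 2 bit 6; 10 bits remain

Answer: 546 0 0 41 0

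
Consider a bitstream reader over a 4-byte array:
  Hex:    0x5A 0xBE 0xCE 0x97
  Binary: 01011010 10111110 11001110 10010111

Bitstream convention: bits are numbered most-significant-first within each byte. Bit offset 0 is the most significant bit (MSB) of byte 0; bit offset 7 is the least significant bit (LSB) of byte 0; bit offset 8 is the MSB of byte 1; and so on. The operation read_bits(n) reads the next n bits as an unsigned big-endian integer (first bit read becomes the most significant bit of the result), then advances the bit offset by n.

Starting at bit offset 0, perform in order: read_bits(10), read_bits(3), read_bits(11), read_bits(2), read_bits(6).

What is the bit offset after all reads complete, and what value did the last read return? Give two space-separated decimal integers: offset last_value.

Answer: 32 23

Derivation:
Read 1: bits[0:10] width=10 -> value=362 (bin 0101101010); offset now 10 = byte 1 bit 2; 22 bits remain
Read 2: bits[10:13] width=3 -> value=7 (bin 111); offset now 13 = byte 1 bit 5; 19 bits remain
Read 3: bits[13:24] width=11 -> value=1742 (bin 11011001110); offset now 24 = byte 3 bit 0; 8 bits remain
Read 4: bits[24:26] width=2 -> value=2 (bin 10); offset now 26 = byte 3 bit 2; 6 bits remain
Read 5: bits[26:32] width=6 -> value=23 (bin 010111); offset now 32 = byte 4 bit 0; 0 bits remain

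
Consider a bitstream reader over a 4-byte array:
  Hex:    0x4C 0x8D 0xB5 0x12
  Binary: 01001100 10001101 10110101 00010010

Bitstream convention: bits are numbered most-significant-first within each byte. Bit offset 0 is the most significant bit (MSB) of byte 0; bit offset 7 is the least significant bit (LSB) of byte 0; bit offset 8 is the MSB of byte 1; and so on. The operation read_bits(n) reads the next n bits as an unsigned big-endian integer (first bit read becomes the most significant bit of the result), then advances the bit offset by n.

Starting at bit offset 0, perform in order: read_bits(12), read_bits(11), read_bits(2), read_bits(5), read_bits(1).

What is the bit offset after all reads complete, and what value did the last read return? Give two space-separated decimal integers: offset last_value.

Read 1: bits[0:12] width=12 -> value=1224 (bin 010011001000); offset now 12 = byte 1 bit 4; 20 bits remain
Read 2: bits[12:23] width=11 -> value=1754 (bin 11011011010); offset now 23 = byte 2 bit 7; 9 bits remain
Read 3: bits[23:25] width=2 -> value=2 (bin 10); offset now 25 = byte 3 bit 1; 7 bits remain
Read 4: bits[25:30] width=5 -> value=4 (bin 00100); offset now 30 = byte 3 bit 6; 2 bits remain
Read 5: bits[30:31] width=1 -> value=1 (bin 1); offset now 31 = byte 3 bit 7; 1 bits remain

Answer: 31 1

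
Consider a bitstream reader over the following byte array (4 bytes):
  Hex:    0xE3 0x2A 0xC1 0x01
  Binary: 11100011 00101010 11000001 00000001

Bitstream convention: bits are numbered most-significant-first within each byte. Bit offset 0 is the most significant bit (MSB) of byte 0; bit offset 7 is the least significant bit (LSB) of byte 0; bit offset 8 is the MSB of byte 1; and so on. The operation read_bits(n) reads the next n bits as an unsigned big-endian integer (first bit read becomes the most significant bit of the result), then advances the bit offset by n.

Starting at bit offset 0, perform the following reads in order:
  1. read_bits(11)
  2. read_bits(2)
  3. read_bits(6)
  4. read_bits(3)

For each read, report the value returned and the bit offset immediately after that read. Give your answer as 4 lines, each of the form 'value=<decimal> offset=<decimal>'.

Read 1: bits[0:11] width=11 -> value=1817 (bin 11100011001); offset now 11 = byte 1 bit 3; 21 bits remain
Read 2: bits[11:13] width=2 -> value=1 (bin 01); offset now 13 = byte 1 bit 5; 19 bits remain
Read 3: bits[13:19] width=6 -> value=22 (bin 010110); offset now 19 = byte 2 bit 3; 13 bits remain
Read 4: bits[19:22] width=3 -> value=0 (bin 000); offset now 22 = byte 2 bit 6; 10 bits remain

Answer: value=1817 offset=11
value=1 offset=13
value=22 offset=19
value=0 offset=22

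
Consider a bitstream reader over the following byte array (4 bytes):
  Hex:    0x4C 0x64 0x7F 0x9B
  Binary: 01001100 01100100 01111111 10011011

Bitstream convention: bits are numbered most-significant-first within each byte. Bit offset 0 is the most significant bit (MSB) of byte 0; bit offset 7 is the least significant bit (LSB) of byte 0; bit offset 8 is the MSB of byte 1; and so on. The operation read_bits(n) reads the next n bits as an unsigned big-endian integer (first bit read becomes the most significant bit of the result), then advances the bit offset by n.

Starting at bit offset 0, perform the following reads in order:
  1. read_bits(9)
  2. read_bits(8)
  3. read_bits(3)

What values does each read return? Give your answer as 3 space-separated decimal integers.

Read 1: bits[0:9] width=9 -> value=152 (bin 010011000); offset now 9 = byte 1 bit 1; 23 bits remain
Read 2: bits[9:17] width=8 -> value=200 (bin 11001000); offset now 17 = byte 2 bit 1; 15 bits remain
Read 3: bits[17:20] width=3 -> value=7 (bin 111); offset now 20 = byte 2 bit 4; 12 bits remain

Answer: 152 200 7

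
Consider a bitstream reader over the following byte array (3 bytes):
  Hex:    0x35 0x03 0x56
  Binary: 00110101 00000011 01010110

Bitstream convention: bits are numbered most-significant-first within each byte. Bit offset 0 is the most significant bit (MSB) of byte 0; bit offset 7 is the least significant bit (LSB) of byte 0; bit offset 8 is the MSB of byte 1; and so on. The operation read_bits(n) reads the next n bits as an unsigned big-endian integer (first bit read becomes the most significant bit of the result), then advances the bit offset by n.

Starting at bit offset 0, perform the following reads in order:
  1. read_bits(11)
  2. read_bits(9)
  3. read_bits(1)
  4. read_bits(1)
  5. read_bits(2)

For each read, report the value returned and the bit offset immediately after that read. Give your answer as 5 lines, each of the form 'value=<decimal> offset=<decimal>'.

Read 1: bits[0:11] width=11 -> value=424 (bin 00110101000); offset now 11 = byte 1 bit 3; 13 bits remain
Read 2: bits[11:20] width=9 -> value=53 (bin 000110101); offset now 20 = byte 2 bit 4; 4 bits remain
Read 3: bits[20:21] width=1 -> value=0 (bin 0); offset now 21 = byte 2 bit 5; 3 bits remain
Read 4: bits[21:22] width=1 -> value=1 (bin 1); offset now 22 = byte 2 bit 6; 2 bits remain
Read 5: bits[22:24] width=2 -> value=2 (bin 10); offset now 24 = byte 3 bit 0; 0 bits remain

Answer: value=424 offset=11
value=53 offset=20
value=0 offset=21
value=1 offset=22
value=2 offset=24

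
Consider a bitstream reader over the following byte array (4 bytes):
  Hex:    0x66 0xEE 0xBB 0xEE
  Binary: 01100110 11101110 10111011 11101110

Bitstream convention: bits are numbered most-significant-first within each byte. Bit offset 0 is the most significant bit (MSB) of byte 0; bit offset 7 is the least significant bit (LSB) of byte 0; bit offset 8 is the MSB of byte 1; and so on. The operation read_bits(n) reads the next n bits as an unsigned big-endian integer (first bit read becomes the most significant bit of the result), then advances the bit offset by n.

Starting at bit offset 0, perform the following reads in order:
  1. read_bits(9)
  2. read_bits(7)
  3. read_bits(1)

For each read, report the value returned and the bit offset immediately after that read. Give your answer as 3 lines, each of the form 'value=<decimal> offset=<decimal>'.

Read 1: bits[0:9] width=9 -> value=205 (bin 011001101); offset now 9 = byte 1 bit 1; 23 bits remain
Read 2: bits[9:16] width=7 -> value=110 (bin 1101110); offset now 16 = byte 2 bit 0; 16 bits remain
Read 3: bits[16:17] width=1 -> value=1 (bin 1); offset now 17 = byte 2 bit 1; 15 bits remain

Answer: value=205 offset=9
value=110 offset=16
value=1 offset=17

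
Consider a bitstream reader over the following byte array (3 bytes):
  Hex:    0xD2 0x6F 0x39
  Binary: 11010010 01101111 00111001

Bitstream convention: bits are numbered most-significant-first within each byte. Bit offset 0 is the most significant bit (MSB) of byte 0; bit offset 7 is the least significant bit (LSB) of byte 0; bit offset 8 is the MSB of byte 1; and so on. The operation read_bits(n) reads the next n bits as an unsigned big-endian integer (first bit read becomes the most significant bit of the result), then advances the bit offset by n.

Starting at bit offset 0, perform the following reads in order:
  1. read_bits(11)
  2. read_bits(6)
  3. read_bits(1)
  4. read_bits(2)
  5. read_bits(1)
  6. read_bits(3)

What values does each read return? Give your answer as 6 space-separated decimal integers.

Read 1: bits[0:11] width=11 -> value=1683 (bin 11010010011); offset now 11 = byte 1 bit 3; 13 bits remain
Read 2: bits[11:17] width=6 -> value=30 (bin 011110); offset now 17 = byte 2 bit 1; 7 bits remain
Read 3: bits[17:18] width=1 -> value=0 (bin 0); offset now 18 = byte 2 bit 2; 6 bits remain
Read 4: bits[18:20] width=2 -> value=3 (bin 11); offset now 20 = byte 2 bit 4; 4 bits remain
Read 5: bits[20:21] width=1 -> value=1 (bin 1); offset now 21 = byte 2 bit 5; 3 bits remain
Read 6: bits[21:24] width=3 -> value=1 (bin 001); offset now 24 = byte 3 bit 0; 0 bits remain

Answer: 1683 30 0 3 1 1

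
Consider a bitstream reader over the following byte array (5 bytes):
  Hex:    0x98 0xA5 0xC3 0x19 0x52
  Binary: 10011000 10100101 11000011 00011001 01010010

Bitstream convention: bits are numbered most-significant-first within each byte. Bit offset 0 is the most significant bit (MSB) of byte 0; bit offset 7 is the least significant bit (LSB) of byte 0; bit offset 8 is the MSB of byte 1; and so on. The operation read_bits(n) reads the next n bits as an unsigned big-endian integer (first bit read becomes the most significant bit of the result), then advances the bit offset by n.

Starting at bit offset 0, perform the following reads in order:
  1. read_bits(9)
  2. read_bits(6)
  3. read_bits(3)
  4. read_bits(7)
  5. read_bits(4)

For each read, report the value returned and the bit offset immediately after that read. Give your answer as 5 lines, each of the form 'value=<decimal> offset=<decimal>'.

Read 1: bits[0:9] width=9 -> value=305 (bin 100110001); offset now 9 = byte 1 bit 1; 31 bits remain
Read 2: bits[9:15] width=6 -> value=18 (bin 010010); offset now 15 = byte 1 bit 7; 25 bits remain
Read 3: bits[15:18] width=3 -> value=7 (bin 111); offset now 18 = byte 2 bit 2; 22 bits remain
Read 4: bits[18:25] width=7 -> value=6 (bin 0000110); offset now 25 = byte 3 bit 1; 15 bits remain
Read 5: bits[25:29] width=4 -> value=3 (bin 0011); offset now 29 = byte 3 bit 5; 11 bits remain

Answer: value=305 offset=9
value=18 offset=15
value=7 offset=18
value=6 offset=25
value=3 offset=29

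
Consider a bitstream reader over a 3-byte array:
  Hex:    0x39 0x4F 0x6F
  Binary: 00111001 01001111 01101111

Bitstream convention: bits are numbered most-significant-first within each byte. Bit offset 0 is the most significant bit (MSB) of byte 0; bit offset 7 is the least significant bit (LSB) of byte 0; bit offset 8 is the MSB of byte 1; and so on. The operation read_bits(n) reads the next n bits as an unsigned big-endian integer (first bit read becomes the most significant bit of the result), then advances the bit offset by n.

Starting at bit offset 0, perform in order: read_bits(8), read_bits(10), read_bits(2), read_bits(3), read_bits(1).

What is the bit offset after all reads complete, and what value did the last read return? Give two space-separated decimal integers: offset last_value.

Answer: 24 1

Derivation:
Read 1: bits[0:8] width=8 -> value=57 (bin 00111001); offset now 8 = byte 1 bit 0; 16 bits remain
Read 2: bits[8:18] width=10 -> value=317 (bin 0100111101); offset now 18 = byte 2 bit 2; 6 bits remain
Read 3: bits[18:20] width=2 -> value=2 (bin 10); offset now 20 = byte 2 bit 4; 4 bits remain
Read 4: bits[20:23] width=3 -> value=7 (bin 111); offset now 23 = byte 2 bit 7; 1 bits remain
Read 5: bits[23:24] width=1 -> value=1 (bin 1); offset now 24 = byte 3 bit 0; 0 bits remain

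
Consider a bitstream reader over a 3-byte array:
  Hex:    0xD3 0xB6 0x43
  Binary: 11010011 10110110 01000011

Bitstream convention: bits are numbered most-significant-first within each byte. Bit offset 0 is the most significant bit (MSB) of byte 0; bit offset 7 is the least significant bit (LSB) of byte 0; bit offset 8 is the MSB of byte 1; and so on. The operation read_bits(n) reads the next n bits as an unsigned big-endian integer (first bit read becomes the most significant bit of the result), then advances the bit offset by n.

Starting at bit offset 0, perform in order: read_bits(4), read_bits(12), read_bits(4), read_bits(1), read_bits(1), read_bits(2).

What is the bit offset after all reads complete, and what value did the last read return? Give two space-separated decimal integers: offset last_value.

Read 1: bits[0:4] width=4 -> value=13 (bin 1101); offset now 4 = byte 0 bit 4; 20 bits remain
Read 2: bits[4:16] width=12 -> value=950 (bin 001110110110); offset now 16 = byte 2 bit 0; 8 bits remain
Read 3: bits[16:20] width=4 -> value=4 (bin 0100); offset now 20 = byte 2 bit 4; 4 bits remain
Read 4: bits[20:21] width=1 -> value=0 (bin 0); offset now 21 = byte 2 bit 5; 3 bits remain
Read 5: bits[21:22] width=1 -> value=0 (bin 0); offset now 22 = byte 2 bit 6; 2 bits remain
Read 6: bits[22:24] width=2 -> value=3 (bin 11); offset now 24 = byte 3 bit 0; 0 bits remain

Answer: 24 3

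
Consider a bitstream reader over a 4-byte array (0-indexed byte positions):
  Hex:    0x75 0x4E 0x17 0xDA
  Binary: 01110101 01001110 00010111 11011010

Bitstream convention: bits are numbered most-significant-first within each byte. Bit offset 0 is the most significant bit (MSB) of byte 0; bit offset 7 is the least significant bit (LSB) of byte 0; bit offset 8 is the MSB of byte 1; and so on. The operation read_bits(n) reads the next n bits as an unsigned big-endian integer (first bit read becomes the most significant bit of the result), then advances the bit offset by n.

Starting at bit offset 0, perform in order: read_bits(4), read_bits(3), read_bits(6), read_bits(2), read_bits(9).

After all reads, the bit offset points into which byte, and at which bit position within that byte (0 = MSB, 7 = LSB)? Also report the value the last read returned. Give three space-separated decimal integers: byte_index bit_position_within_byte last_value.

Read 1: bits[0:4] width=4 -> value=7 (bin 0111); offset now 4 = byte 0 bit 4; 28 bits remain
Read 2: bits[4:7] width=3 -> value=2 (bin 010); offset now 7 = byte 0 bit 7; 25 bits remain
Read 3: bits[7:13] width=6 -> value=41 (bin 101001); offset now 13 = byte 1 bit 5; 19 bits remain
Read 4: bits[13:15] width=2 -> value=3 (bin 11); offset now 15 = byte 1 bit 7; 17 bits remain
Read 5: bits[15:24] width=9 -> value=23 (bin 000010111); offset now 24 = byte 3 bit 0; 8 bits remain

Answer: 3 0 23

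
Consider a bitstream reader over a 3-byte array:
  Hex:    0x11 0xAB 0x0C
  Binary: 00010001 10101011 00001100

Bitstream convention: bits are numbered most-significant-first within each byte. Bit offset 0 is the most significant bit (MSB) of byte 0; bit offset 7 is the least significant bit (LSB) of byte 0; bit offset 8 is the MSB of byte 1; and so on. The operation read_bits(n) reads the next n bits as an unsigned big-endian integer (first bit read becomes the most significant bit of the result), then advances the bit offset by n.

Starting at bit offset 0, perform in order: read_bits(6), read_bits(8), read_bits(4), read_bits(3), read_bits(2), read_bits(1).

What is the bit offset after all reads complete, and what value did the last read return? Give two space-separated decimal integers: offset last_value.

Read 1: bits[0:6] width=6 -> value=4 (bin 000100); offset now 6 = byte 0 bit 6; 18 bits remain
Read 2: bits[6:14] width=8 -> value=106 (bin 01101010); offset now 14 = byte 1 bit 6; 10 bits remain
Read 3: bits[14:18] width=4 -> value=12 (bin 1100); offset now 18 = byte 2 bit 2; 6 bits remain
Read 4: bits[18:21] width=3 -> value=1 (bin 001); offset now 21 = byte 2 bit 5; 3 bits remain
Read 5: bits[21:23] width=2 -> value=2 (bin 10); offset now 23 = byte 2 bit 7; 1 bits remain
Read 6: bits[23:24] width=1 -> value=0 (bin 0); offset now 24 = byte 3 bit 0; 0 bits remain

Answer: 24 0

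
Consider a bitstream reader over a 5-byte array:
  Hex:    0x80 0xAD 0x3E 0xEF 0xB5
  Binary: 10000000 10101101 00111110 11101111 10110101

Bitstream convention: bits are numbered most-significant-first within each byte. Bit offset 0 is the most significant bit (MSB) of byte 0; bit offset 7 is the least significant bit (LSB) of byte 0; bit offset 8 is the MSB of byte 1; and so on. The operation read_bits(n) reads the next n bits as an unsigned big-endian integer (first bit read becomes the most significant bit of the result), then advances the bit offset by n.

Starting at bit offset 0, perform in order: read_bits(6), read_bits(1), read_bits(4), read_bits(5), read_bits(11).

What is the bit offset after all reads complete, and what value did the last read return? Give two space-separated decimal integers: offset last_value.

Answer: 27 503

Derivation:
Read 1: bits[0:6] width=6 -> value=32 (bin 100000); offset now 6 = byte 0 bit 6; 34 bits remain
Read 2: bits[6:7] width=1 -> value=0 (bin 0); offset now 7 = byte 0 bit 7; 33 bits remain
Read 3: bits[7:11] width=4 -> value=5 (bin 0101); offset now 11 = byte 1 bit 3; 29 bits remain
Read 4: bits[11:16] width=5 -> value=13 (bin 01101); offset now 16 = byte 2 bit 0; 24 bits remain
Read 5: bits[16:27] width=11 -> value=503 (bin 00111110111); offset now 27 = byte 3 bit 3; 13 bits remain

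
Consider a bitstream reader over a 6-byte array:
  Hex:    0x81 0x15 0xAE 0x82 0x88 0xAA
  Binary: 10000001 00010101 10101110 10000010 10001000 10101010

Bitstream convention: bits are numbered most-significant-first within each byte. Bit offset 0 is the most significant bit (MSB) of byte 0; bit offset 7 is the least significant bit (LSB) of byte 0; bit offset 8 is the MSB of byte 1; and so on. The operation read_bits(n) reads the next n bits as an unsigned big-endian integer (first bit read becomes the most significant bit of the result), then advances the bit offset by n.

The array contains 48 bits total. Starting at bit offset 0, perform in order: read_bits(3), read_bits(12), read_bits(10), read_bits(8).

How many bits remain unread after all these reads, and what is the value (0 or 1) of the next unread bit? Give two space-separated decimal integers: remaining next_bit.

Answer: 15 0

Derivation:
Read 1: bits[0:3] width=3 -> value=4 (bin 100); offset now 3 = byte 0 bit 3; 45 bits remain
Read 2: bits[3:15] width=12 -> value=138 (bin 000010001010); offset now 15 = byte 1 bit 7; 33 bits remain
Read 3: bits[15:25] width=10 -> value=861 (bin 1101011101); offset now 25 = byte 3 bit 1; 23 bits remain
Read 4: bits[25:33] width=8 -> value=5 (bin 00000101); offset now 33 = byte 4 bit 1; 15 bits remain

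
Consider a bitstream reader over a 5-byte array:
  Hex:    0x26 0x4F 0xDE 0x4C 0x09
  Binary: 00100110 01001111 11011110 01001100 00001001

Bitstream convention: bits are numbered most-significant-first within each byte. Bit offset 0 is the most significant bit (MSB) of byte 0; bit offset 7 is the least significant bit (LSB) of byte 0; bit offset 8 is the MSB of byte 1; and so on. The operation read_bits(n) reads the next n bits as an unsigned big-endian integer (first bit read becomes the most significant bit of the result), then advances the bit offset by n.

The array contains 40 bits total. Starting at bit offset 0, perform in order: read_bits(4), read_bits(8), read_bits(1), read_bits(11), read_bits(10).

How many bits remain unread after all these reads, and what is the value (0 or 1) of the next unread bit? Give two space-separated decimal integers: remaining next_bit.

Read 1: bits[0:4] width=4 -> value=2 (bin 0010); offset now 4 = byte 0 bit 4; 36 bits remain
Read 2: bits[4:12] width=8 -> value=100 (bin 01100100); offset now 12 = byte 1 bit 4; 28 bits remain
Read 3: bits[12:13] width=1 -> value=1 (bin 1); offset now 13 = byte 1 bit 5; 27 bits remain
Read 4: bits[13:24] width=11 -> value=2014 (bin 11111011110); offset now 24 = byte 3 bit 0; 16 bits remain
Read 5: bits[24:34] width=10 -> value=304 (bin 0100110000); offset now 34 = byte 4 bit 2; 6 bits remain

Answer: 6 0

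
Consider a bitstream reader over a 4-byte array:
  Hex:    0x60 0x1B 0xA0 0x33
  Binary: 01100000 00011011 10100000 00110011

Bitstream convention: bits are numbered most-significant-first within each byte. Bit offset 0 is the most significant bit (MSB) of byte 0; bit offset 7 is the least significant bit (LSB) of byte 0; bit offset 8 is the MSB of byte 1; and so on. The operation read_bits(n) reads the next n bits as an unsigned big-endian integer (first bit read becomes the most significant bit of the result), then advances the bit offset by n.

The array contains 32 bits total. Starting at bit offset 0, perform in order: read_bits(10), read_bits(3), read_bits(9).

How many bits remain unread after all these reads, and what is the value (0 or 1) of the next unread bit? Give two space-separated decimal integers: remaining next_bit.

Answer: 10 0

Derivation:
Read 1: bits[0:10] width=10 -> value=384 (bin 0110000000); offset now 10 = byte 1 bit 2; 22 bits remain
Read 2: bits[10:13] width=3 -> value=3 (bin 011); offset now 13 = byte 1 bit 5; 19 bits remain
Read 3: bits[13:22] width=9 -> value=232 (bin 011101000); offset now 22 = byte 2 bit 6; 10 bits remain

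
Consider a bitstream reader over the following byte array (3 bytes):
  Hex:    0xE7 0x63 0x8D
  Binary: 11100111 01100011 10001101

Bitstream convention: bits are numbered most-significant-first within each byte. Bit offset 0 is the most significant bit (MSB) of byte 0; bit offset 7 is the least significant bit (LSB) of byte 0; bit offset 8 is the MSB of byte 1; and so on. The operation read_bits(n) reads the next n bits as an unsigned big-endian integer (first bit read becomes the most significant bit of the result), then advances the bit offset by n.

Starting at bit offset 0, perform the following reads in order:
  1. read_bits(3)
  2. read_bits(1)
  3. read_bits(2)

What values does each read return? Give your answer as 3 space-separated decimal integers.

Answer: 7 0 1

Derivation:
Read 1: bits[0:3] width=3 -> value=7 (bin 111); offset now 3 = byte 0 bit 3; 21 bits remain
Read 2: bits[3:4] width=1 -> value=0 (bin 0); offset now 4 = byte 0 bit 4; 20 bits remain
Read 3: bits[4:6] width=2 -> value=1 (bin 01); offset now 6 = byte 0 bit 6; 18 bits remain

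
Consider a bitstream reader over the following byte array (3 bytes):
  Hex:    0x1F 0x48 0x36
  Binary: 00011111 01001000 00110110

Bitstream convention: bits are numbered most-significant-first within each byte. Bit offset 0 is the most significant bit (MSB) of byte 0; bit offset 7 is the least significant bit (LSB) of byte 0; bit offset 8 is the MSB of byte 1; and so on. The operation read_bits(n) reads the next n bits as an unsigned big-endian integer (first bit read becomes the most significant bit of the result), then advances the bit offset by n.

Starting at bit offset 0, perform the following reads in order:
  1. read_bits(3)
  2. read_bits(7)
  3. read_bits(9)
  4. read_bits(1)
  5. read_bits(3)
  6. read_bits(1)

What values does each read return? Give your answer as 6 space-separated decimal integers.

Read 1: bits[0:3] width=3 -> value=0 (bin 000); offset now 3 = byte 0 bit 3; 21 bits remain
Read 2: bits[3:10] width=7 -> value=125 (bin 1111101); offset now 10 = byte 1 bit 2; 14 bits remain
Read 3: bits[10:19] width=9 -> value=65 (bin 001000001); offset now 19 = byte 2 bit 3; 5 bits remain
Read 4: bits[19:20] width=1 -> value=1 (bin 1); offset now 20 = byte 2 bit 4; 4 bits remain
Read 5: bits[20:23] width=3 -> value=3 (bin 011); offset now 23 = byte 2 bit 7; 1 bits remain
Read 6: bits[23:24] width=1 -> value=0 (bin 0); offset now 24 = byte 3 bit 0; 0 bits remain

Answer: 0 125 65 1 3 0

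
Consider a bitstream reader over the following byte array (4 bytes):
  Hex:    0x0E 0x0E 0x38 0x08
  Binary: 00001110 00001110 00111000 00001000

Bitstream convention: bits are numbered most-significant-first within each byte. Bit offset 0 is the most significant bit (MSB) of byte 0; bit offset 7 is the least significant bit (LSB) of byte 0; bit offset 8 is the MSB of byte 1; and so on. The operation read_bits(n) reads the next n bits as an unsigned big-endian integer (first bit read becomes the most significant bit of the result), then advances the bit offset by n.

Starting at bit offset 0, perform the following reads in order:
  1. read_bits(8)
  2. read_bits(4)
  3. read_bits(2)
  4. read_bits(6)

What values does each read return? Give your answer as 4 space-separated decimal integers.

Answer: 14 0 3 35

Derivation:
Read 1: bits[0:8] width=8 -> value=14 (bin 00001110); offset now 8 = byte 1 bit 0; 24 bits remain
Read 2: bits[8:12] width=4 -> value=0 (bin 0000); offset now 12 = byte 1 bit 4; 20 bits remain
Read 3: bits[12:14] width=2 -> value=3 (bin 11); offset now 14 = byte 1 bit 6; 18 bits remain
Read 4: bits[14:20] width=6 -> value=35 (bin 100011); offset now 20 = byte 2 bit 4; 12 bits remain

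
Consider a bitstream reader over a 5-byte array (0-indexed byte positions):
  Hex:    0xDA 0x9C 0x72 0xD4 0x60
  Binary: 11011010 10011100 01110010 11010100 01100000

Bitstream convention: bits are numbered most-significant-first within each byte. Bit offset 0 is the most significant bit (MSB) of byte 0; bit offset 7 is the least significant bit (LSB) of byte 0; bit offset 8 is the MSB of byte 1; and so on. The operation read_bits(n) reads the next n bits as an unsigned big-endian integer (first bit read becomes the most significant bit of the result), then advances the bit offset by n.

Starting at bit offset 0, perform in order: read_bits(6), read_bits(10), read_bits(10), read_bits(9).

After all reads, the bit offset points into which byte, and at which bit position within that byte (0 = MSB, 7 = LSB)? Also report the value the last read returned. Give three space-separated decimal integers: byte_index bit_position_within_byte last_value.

Answer: 4 3 163

Derivation:
Read 1: bits[0:6] width=6 -> value=54 (bin 110110); offset now 6 = byte 0 bit 6; 34 bits remain
Read 2: bits[6:16] width=10 -> value=668 (bin 1010011100); offset now 16 = byte 2 bit 0; 24 bits remain
Read 3: bits[16:26] width=10 -> value=459 (bin 0111001011); offset now 26 = byte 3 bit 2; 14 bits remain
Read 4: bits[26:35] width=9 -> value=163 (bin 010100011); offset now 35 = byte 4 bit 3; 5 bits remain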